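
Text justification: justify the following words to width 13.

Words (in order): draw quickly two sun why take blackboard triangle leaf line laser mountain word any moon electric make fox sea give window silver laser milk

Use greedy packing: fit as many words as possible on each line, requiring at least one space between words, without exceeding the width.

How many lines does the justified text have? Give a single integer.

Line 1: ['draw', 'quickly'] (min_width=12, slack=1)
Line 2: ['two', 'sun', 'why'] (min_width=11, slack=2)
Line 3: ['take'] (min_width=4, slack=9)
Line 4: ['blackboard'] (min_width=10, slack=3)
Line 5: ['triangle', 'leaf'] (min_width=13, slack=0)
Line 6: ['line', 'laser'] (min_width=10, slack=3)
Line 7: ['mountain', 'word'] (min_width=13, slack=0)
Line 8: ['any', 'moon'] (min_width=8, slack=5)
Line 9: ['electric', 'make'] (min_width=13, slack=0)
Line 10: ['fox', 'sea', 'give'] (min_width=12, slack=1)
Line 11: ['window', 'silver'] (min_width=13, slack=0)
Line 12: ['laser', 'milk'] (min_width=10, slack=3)
Total lines: 12

Answer: 12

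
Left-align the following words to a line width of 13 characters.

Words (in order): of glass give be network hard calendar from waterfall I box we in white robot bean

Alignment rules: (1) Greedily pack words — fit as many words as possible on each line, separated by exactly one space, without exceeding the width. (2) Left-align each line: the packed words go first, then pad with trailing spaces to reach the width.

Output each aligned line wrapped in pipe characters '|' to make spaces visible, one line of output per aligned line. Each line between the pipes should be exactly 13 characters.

Line 1: ['of', 'glass', 'give'] (min_width=13, slack=0)
Line 2: ['be', 'network'] (min_width=10, slack=3)
Line 3: ['hard', 'calendar'] (min_width=13, slack=0)
Line 4: ['from'] (min_width=4, slack=9)
Line 5: ['waterfall', 'I'] (min_width=11, slack=2)
Line 6: ['box', 'we', 'in'] (min_width=9, slack=4)
Line 7: ['white', 'robot'] (min_width=11, slack=2)
Line 8: ['bean'] (min_width=4, slack=9)

Answer: |of glass give|
|be network   |
|hard calendar|
|from         |
|waterfall I  |
|box we in    |
|white robot  |
|bean         |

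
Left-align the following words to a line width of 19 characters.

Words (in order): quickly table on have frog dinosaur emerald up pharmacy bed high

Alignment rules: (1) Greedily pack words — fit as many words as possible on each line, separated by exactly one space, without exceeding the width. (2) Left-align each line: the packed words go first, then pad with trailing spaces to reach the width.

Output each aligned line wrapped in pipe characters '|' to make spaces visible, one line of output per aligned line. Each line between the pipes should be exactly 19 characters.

Answer: |quickly table on   |
|have frog dinosaur |
|emerald up pharmacy|
|bed high           |

Derivation:
Line 1: ['quickly', 'table', 'on'] (min_width=16, slack=3)
Line 2: ['have', 'frog', 'dinosaur'] (min_width=18, slack=1)
Line 3: ['emerald', 'up', 'pharmacy'] (min_width=19, slack=0)
Line 4: ['bed', 'high'] (min_width=8, slack=11)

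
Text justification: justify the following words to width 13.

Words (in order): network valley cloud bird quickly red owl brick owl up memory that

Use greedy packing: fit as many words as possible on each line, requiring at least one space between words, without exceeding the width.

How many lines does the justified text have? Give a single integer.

Line 1: ['network'] (min_width=7, slack=6)
Line 2: ['valley', 'cloud'] (min_width=12, slack=1)
Line 3: ['bird', 'quickly'] (min_width=12, slack=1)
Line 4: ['red', 'owl', 'brick'] (min_width=13, slack=0)
Line 5: ['owl', 'up', 'memory'] (min_width=13, slack=0)
Line 6: ['that'] (min_width=4, slack=9)
Total lines: 6

Answer: 6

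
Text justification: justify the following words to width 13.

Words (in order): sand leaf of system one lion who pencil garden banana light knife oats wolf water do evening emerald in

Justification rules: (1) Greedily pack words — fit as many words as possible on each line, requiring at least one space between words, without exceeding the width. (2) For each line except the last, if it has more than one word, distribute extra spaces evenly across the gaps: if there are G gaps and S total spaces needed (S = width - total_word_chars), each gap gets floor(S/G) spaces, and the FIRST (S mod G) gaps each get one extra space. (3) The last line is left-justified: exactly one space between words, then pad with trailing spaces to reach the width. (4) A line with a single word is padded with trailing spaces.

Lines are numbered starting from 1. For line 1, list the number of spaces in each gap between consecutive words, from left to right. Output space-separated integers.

Answer: 2 1

Derivation:
Line 1: ['sand', 'leaf', 'of'] (min_width=12, slack=1)
Line 2: ['system', 'one'] (min_width=10, slack=3)
Line 3: ['lion', 'who'] (min_width=8, slack=5)
Line 4: ['pencil', 'garden'] (min_width=13, slack=0)
Line 5: ['banana', 'light'] (min_width=12, slack=1)
Line 6: ['knife', 'oats'] (min_width=10, slack=3)
Line 7: ['wolf', 'water', 'do'] (min_width=13, slack=0)
Line 8: ['evening'] (min_width=7, slack=6)
Line 9: ['emerald', 'in'] (min_width=10, slack=3)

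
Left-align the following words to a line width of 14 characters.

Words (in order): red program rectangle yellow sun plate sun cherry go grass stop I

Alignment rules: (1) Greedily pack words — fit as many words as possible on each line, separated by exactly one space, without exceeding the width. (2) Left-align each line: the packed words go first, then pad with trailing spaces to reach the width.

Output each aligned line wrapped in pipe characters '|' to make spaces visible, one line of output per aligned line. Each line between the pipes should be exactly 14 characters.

Line 1: ['red', 'program'] (min_width=11, slack=3)
Line 2: ['rectangle'] (min_width=9, slack=5)
Line 3: ['yellow', 'sun'] (min_width=10, slack=4)
Line 4: ['plate', 'sun'] (min_width=9, slack=5)
Line 5: ['cherry', 'go'] (min_width=9, slack=5)
Line 6: ['grass', 'stop', 'I'] (min_width=12, slack=2)

Answer: |red program   |
|rectangle     |
|yellow sun    |
|plate sun     |
|cherry go     |
|grass stop I  |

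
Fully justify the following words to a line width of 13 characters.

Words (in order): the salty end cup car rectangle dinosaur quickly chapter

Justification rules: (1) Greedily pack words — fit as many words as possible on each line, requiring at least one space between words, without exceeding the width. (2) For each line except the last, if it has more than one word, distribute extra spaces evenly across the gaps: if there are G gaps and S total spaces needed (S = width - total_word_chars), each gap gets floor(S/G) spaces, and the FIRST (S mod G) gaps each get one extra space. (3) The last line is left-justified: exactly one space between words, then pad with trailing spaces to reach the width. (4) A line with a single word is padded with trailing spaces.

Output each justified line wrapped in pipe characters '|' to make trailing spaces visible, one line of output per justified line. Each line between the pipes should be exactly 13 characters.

Line 1: ['the', 'salty', 'end'] (min_width=13, slack=0)
Line 2: ['cup', 'car'] (min_width=7, slack=6)
Line 3: ['rectangle'] (min_width=9, slack=4)
Line 4: ['dinosaur'] (min_width=8, slack=5)
Line 5: ['quickly'] (min_width=7, slack=6)
Line 6: ['chapter'] (min_width=7, slack=6)

Answer: |the salty end|
|cup       car|
|rectangle    |
|dinosaur     |
|quickly      |
|chapter      |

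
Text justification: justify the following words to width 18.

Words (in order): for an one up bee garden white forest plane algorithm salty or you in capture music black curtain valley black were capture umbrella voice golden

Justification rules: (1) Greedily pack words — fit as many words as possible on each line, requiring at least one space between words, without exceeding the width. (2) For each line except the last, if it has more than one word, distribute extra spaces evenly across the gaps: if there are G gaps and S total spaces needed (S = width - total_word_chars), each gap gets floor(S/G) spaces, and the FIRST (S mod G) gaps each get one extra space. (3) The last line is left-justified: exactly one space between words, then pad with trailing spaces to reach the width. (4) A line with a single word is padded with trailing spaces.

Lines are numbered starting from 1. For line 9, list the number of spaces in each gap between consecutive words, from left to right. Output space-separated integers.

Answer: 5

Derivation:
Line 1: ['for', 'an', 'one', 'up', 'bee'] (min_width=17, slack=1)
Line 2: ['garden', 'white'] (min_width=12, slack=6)
Line 3: ['forest', 'plane'] (min_width=12, slack=6)
Line 4: ['algorithm', 'salty', 'or'] (min_width=18, slack=0)
Line 5: ['you', 'in', 'capture'] (min_width=14, slack=4)
Line 6: ['music', 'black'] (min_width=11, slack=7)
Line 7: ['curtain', 'valley'] (min_width=14, slack=4)
Line 8: ['black', 'were', 'capture'] (min_width=18, slack=0)
Line 9: ['umbrella', 'voice'] (min_width=14, slack=4)
Line 10: ['golden'] (min_width=6, slack=12)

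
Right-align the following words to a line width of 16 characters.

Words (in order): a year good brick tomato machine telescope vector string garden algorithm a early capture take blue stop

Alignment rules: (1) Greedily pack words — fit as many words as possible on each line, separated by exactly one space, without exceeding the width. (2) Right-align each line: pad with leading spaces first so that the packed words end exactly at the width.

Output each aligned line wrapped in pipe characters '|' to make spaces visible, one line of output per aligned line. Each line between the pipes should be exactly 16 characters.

Line 1: ['a', 'year', 'good'] (min_width=11, slack=5)
Line 2: ['brick', 'tomato'] (min_width=12, slack=4)
Line 3: ['machine'] (min_width=7, slack=9)
Line 4: ['telescope', 'vector'] (min_width=16, slack=0)
Line 5: ['string', 'garden'] (min_width=13, slack=3)
Line 6: ['algorithm', 'a'] (min_width=11, slack=5)
Line 7: ['early', 'capture'] (min_width=13, slack=3)
Line 8: ['take', 'blue', 'stop'] (min_width=14, slack=2)

Answer: |     a year good|
|    brick tomato|
|         machine|
|telescope vector|
|   string garden|
|     algorithm a|
|   early capture|
|  take blue stop|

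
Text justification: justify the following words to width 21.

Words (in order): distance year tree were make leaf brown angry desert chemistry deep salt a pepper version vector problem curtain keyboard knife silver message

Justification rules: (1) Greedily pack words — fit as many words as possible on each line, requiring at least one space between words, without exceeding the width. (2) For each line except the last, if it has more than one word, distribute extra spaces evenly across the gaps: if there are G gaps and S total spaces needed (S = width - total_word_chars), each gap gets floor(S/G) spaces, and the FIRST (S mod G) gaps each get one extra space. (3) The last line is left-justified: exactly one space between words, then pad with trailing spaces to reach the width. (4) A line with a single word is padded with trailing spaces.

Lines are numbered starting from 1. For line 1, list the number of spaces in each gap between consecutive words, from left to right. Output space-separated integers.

Answer: 3 2

Derivation:
Line 1: ['distance', 'year', 'tree'] (min_width=18, slack=3)
Line 2: ['were', 'make', 'leaf', 'brown'] (min_width=20, slack=1)
Line 3: ['angry', 'desert'] (min_width=12, slack=9)
Line 4: ['chemistry', 'deep', 'salt', 'a'] (min_width=21, slack=0)
Line 5: ['pepper', 'version', 'vector'] (min_width=21, slack=0)
Line 6: ['problem', 'curtain'] (min_width=15, slack=6)
Line 7: ['keyboard', 'knife', 'silver'] (min_width=21, slack=0)
Line 8: ['message'] (min_width=7, slack=14)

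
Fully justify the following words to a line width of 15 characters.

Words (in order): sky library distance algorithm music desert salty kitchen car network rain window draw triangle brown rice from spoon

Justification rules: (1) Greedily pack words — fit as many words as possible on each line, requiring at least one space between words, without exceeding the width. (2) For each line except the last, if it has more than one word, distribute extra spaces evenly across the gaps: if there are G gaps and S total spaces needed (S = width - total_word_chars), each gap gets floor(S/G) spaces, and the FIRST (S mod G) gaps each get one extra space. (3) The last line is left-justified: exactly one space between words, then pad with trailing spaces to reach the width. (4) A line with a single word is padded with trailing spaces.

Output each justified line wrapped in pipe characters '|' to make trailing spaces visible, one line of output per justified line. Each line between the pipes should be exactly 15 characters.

Answer: |sky     library|
|distance       |
|algorithm music|
|desert    salty|
|kitchen     car|
|network    rain|
|window     draw|
|triangle  brown|
|rice from spoon|

Derivation:
Line 1: ['sky', 'library'] (min_width=11, slack=4)
Line 2: ['distance'] (min_width=8, slack=7)
Line 3: ['algorithm', 'music'] (min_width=15, slack=0)
Line 4: ['desert', 'salty'] (min_width=12, slack=3)
Line 5: ['kitchen', 'car'] (min_width=11, slack=4)
Line 6: ['network', 'rain'] (min_width=12, slack=3)
Line 7: ['window', 'draw'] (min_width=11, slack=4)
Line 8: ['triangle', 'brown'] (min_width=14, slack=1)
Line 9: ['rice', 'from', 'spoon'] (min_width=15, slack=0)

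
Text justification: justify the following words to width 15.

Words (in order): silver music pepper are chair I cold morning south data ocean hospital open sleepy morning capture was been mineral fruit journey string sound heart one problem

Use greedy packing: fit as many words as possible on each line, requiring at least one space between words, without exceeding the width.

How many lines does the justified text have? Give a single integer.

Line 1: ['silver', 'music'] (min_width=12, slack=3)
Line 2: ['pepper', 'are'] (min_width=10, slack=5)
Line 3: ['chair', 'I', 'cold'] (min_width=12, slack=3)
Line 4: ['morning', 'south'] (min_width=13, slack=2)
Line 5: ['data', 'ocean'] (min_width=10, slack=5)
Line 6: ['hospital', 'open'] (min_width=13, slack=2)
Line 7: ['sleepy', 'morning'] (min_width=14, slack=1)
Line 8: ['capture', 'was'] (min_width=11, slack=4)
Line 9: ['been', 'mineral'] (min_width=12, slack=3)
Line 10: ['fruit', 'journey'] (min_width=13, slack=2)
Line 11: ['string', 'sound'] (min_width=12, slack=3)
Line 12: ['heart', 'one'] (min_width=9, slack=6)
Line 13: ['problem'] (min_width=7, slack=8)
Total lines: 13

Answer: 13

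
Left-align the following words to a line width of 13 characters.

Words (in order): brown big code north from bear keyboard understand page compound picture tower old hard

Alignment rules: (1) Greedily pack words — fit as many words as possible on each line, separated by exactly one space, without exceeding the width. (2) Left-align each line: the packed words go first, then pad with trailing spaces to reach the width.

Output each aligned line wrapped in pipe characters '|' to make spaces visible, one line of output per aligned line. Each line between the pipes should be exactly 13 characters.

Answer: |brown big    |
|code north   |
|from bear    |
|keyboard     |
|understand   |
|page compound|
|picture tower|
|old hard     |

Derivation:
Line 1: ['brown', 'big'] (min_width=9, slack=4)
Line 2: ['code', 'north'] (min_width=10, slack=3)
Line 3: ['from', 'bear'] (min_width=9, slack=4)
Line 4: ['keyboard'] (min_width=8, slack=5)
Line 5: ['understand'] (min_width=10, slack=3)
Line 6: ['page', 'compound'] (min_width=13, slack=0)
Line 7: ['picture', 'tower'] (min_width=13, slack=0)
Line 8: ['old', 'hard'] (min_width=8, slack=5)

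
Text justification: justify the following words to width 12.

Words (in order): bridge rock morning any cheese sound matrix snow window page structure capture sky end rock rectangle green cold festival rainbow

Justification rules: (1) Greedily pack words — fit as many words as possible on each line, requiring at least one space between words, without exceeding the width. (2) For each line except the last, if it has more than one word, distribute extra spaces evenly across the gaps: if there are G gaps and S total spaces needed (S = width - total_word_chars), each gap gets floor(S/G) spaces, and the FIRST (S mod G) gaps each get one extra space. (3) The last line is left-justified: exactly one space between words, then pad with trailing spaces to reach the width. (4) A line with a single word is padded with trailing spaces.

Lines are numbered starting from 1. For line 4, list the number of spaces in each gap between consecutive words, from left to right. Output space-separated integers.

Answer: 2

Derivation:
Line 1: ['bridge', 'rock'] (min_width=11, slack=1)
Line 2: ['morning', 'any'] (min_width=11, slack=1)
Line 3: ['cheese', 'sound'] (min_width=12, slack=0)
Line 4: ['matrix', 'snow'] (min_width=11, slack=1)
Line 5: ['window', 'page'] (min_width=11, slack=1)
Line 6: ['structure'] (min_width=9, slack=3)
Line 7: ['capture', 'sky'] (min_width=11, slack=1)
Line 8: ['end', 'rock'] (min_width=8, slack=4)
Line 9: ['rectangle'] (min_width=9, slack=3)
Line 10: ['green', 'cold'] (min_width=10, slack=2)
Line 11: ['festival'] (min_width=8, slack=4)
Line 12: ['rainbow'] (min_width=7, slack=5)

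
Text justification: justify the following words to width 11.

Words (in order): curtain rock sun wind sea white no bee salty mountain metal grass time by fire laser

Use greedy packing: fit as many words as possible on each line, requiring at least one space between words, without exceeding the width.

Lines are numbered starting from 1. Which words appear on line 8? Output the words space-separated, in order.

Line 1: ['curtain'] (min_width=7, slack=4)
Line 2: ['rock', 'sun'] (min_width=8, slack=3)
Line 3: ['wind', 'sea'] (min_width=8, slack=3)
Line 4: ['white', 'no'] (min_width=8, slack=3)
Line 5: ['bee', 'salty'] (min_width=9, slack=2)
Line 6: ['mountain'] (min_width=8, slack=3)
Line 7: ['metal', 'grass'] (min_width=11, slack=0)
Line 8: ['time', 'by'] (min_width=7, slack=4)
Line 9: ['fire', 'laser'] (min_width=10, slack=1)

Answer: time by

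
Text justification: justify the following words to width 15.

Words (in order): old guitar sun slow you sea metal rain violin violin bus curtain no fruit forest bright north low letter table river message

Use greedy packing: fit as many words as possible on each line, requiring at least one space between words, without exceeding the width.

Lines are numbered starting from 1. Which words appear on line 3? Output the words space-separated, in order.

Answer: metal rain

Derivation:
Line 1: ['old', 'guitar', 'sun'] (min_width=14, slack=1)
Line 2: ['slow', 'you', 'sea'] (min_width=12, slack=3)
Line 3: ['metal', 'rain'] (min_width=10, slack=5)
Line 4: ['violin', 'violin'] (min_width=13, slack=2)
Line 5: ['bus', 'curtain', 'no'] (min_width=14, slack=1)
Line 6: ['fruit', 'forest'] (min_width=12, slack=3)
Line 7: ['bright', 'north'] (min_width=12, slack=3)
Line 8: ['low', 'letter'] (min_width=10, slack=5)
Line 9: ['table', 'river'] (min_width=11, slack=4)
Line 10: ['message'] (min_width=7, slack=8)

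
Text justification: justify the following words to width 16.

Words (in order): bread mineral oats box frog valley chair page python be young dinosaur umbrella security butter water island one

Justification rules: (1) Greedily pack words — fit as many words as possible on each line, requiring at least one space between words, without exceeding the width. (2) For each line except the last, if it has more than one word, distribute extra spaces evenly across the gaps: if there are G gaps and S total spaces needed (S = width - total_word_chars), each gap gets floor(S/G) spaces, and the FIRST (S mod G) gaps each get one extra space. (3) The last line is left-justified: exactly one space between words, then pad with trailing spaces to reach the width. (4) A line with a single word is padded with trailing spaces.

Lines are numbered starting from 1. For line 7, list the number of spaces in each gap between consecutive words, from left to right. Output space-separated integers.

Line 1: ['bread', 'mineral'] (min_width=13, slack=3)
Line 2: ['oats', 'box', 'frog'] (min_width=13, slack=3)
Line 3: ['valley', 'chair'] (min_width=12, slack=4)
Line 4: ['page', 'python', 'be'] (min_width=14, slack=2)
Line 5: ['young', 'dinosaur'] (min_width=14, slack=2)
Line 6: ['umbrella'] (min_width=8, slack=8)
Line 7: ['security', 'butter'] (min_width=15, slack=1)
Line 8: ['water', 'island', 'one'] (min_width=16, slack=0)

Answer: 2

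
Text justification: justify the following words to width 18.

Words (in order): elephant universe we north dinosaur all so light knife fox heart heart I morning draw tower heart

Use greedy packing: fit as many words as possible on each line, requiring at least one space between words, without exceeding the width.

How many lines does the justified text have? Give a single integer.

Answer: 6

Derivation:
Line 1: ['elephant', 'universe'] (min_width=17, slack=1)
Line 2: ['we', 'north', 'dinosaur'] (min_width=17, slack=1)
Line 3: ['all', 'so', 'light', 'knife'] (min_width=18, slack=0)
Line 4: ['fox', 'heart', 'heart', 'I'] (min_width=17, slack=1)
Line 5: ['morning', 'draw', 'tower'] (min_width=18, slack=0)
Line 6: ['heart'] (min_width=5, slack=13)
Total lines: 6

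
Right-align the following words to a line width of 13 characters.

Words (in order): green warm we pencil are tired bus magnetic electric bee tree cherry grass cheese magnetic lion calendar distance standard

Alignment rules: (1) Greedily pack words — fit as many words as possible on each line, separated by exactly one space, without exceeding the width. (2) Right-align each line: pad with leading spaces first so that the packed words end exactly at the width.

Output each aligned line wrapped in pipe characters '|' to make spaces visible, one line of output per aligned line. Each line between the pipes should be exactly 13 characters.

Answer: |green warm we|
|   pencil are|
|    tired bus|
|     magnetic|
| electric bee|
|  tree cherry|
| grass cheese|
|magnetic lion|
|     calendar|
|     distance|
|     standard|

Derivation:
Line 1: ['green', 'warm', 'we'] (min_width=13, slack=0)
Line 2: ['pencil', 'are'] (min_width=10, slack=3)
Line 3: ['tired', 'bus'] (min_width=9, slack=4)
Line 4: ['magnetic'] (min_width=8, slack=5)
Line 5: ['electric', 'bee'] (min_width=12, slack=1)
Line 6: ['tree', 'cherry'] (min_width=11, slack=2)
Line 7: ['grass', 'cheese'] (min_width=12, slack=1)
Line 8: ['magnetic', 'lion'] (min_width=13, slack=0)
Line 9: ['calendar'] (min_width=8, slack=5)
Line 10: ['distance'] (min_width=8, slack=5)
Line 11: ['standard'] (min_width=8, slack=5)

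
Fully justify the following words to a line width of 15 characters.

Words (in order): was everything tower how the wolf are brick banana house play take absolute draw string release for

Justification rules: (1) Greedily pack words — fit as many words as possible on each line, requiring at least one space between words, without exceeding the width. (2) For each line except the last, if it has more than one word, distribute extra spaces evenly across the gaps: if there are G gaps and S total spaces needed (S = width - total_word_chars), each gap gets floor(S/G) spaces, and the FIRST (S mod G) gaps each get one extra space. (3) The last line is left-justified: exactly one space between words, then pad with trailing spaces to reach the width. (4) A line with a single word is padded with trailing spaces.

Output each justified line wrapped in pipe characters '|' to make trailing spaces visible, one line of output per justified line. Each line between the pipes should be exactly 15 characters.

Answer: |was  everything|
|tower  how  the|
|wolf  are brick|
|banana    house|
|play       take|
|absolute   draw|
|string  release|
|for            |

Derivation:
Line 1: ['was', 'everything'] (min_width=14, slack=1)
Line 2: ['tower', 'how', 'the'] (min_width=13, slack=2)
Line 3: ['wolf', 'are', 'brick'] (min_width=14, slack=1)
Line 4: ['banana', 'house'] (min_width=12, slack=3)
Line 5: ['play', 'take'] (min_width=9, slack=6)
Line 6: ['absolute', 'draw'] (min_width=13, slack=2)
Line 7: ['string', 'release'] (min_width=14, slack=1)
Line 8: ['for'] (min_width=3, slack=12)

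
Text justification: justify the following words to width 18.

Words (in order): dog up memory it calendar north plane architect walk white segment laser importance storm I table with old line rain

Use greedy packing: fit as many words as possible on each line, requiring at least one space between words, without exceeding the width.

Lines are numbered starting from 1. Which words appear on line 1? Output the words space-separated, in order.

Answer: dog up memory it

Derivation:
Line 1: ['dog', 'up', 'memory', 'it'] (min_width=16, slack=2)
Line 2: ['calendar', 'north'] (min_width=14, slack=4)
Line 3: ['plane', 'architect'] (min_width=15, slack=3)
Line 4: ['walk', 'white', 'segment'] (min_width=18, slack=0)
Line 5: ['laser', 'importance'] (min_width=16, slack=2)
Line 6: ['storm', 'I', 'table', 'with'] (min_width=18, slack=0)
Line 7: ['old', 'line', 'rain'] (min_width=13, slack=5)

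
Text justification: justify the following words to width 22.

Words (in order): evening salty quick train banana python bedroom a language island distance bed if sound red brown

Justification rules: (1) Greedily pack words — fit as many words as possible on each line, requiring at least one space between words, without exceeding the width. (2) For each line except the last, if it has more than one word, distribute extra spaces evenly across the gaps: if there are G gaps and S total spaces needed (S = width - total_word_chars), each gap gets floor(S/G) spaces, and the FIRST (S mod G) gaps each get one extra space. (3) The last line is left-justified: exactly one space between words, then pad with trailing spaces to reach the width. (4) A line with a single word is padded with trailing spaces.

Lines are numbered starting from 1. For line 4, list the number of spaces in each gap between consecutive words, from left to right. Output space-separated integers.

Answer: 1 1 1

Derivation:
Line 1: ['evening', 'salty', 'quick'] (min_width=19, slack=3)
Line 2: ['train', 'banana', 'python'] (min_width=19, slack=3)
Line 3: ['bedroom', 'a', 'language'] (min_width=18, slack=4)
Line 4: ['island', 'distance', 'bed', 'if'] (min_width=22, slack=0)
Line 5: ['sound', 'red', 'brown'] (min_width=15, slack=7)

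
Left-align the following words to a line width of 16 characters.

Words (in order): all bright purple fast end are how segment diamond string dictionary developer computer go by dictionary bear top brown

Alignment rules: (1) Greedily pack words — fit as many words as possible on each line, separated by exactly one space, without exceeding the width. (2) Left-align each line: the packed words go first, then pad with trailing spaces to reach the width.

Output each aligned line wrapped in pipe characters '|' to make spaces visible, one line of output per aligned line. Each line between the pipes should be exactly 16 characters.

Answer: |all bright      |
|purple fast end |
|are how segment |
|diamond string  |
|dictionary      |
|developer       |
|computer go by  |
|dictionary bear |
|top brown       |

Derivation:
Line 1: ['all', 'bright'] (min_width=10, slack=6)
Line 2: ['purple', 'fast', 'end'] (min_width=15, slack=1)
Line 3: ['are', 'how', 'segment'] (min_width=15, slack=1)
Line 4: ['diamond', 'string'] (min_width=14, slack=2)
Line 5: ['dictionary'] (min_width=10, slack=6)
Line 6: ['developer'] (min_width=9, slack=7)
Line 7: ['computer', 'go', 'by'] (min_width=14, slack=2)
Line 8: ['dictionary', 'bear'] (min_width=15, slack=1)
Line 9: ['top', 'brown'] (min_width=9, slack=7)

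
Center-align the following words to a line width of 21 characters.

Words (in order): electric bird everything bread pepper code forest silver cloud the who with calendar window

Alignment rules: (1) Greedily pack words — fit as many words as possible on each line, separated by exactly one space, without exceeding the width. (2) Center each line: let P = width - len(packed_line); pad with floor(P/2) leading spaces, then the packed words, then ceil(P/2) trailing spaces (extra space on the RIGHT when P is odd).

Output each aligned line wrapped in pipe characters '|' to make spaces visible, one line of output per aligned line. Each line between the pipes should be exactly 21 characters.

Answer: |    electric bird    |
|  everything bread   |
| pepper code forest  |
|silver cloud the who |
|with calendar window |

Derivation:
Line 1: ['electric', 'bird'] (min_width=13, slack=8)
Line 2: ['everything', 'bread'] (min_width=16, slack=5)
Line 3: ['pepper', 'code', 'forest'] (min_width=18, slack=3)
Line 4: ['silver', 'cloud', 'the', 'who'] (min_width=20, slack=1)
Line 5: ['with', 'calendar', 'window'] (min_width=20, slack=1)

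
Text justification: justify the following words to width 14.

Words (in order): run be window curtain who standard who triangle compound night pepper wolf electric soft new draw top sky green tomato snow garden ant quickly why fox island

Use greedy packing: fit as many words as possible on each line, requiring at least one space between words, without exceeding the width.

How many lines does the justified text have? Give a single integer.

Line 1: ['run', 'be', 'window'] (min_width=13, slack=1)
Line 2: ['curtain', 'who'] (min_width=11, slack=3)
Line 3: ['standard', 'who'] (min_width=12, slack=2)
Line 4: ['triangle'] (min_width=8, slack=6)
Line 5: ['compound', 'night'] (min_width=14, slack=0)
Line 6: ['pepper', 'wolf'] (min_width=11, slack=3)
Line 7: ['electric', 'soft'] (min_width=13, slack=1)
Line 8: ['new', 'draw', 'top'] (min_width=12, slack=2)
Line 9: ['sky', 'green'] (min_width=9, slack=5)
Line 10: ['tomato', 'snow'] (min_width=11, slack=3)
Line 11: ['garden', 'ant'] (min_width=10, slack=4)
Line 12: ['quickly', 'why'] (min_width=11, slack=3)
Line 13: ['fox', 'island'] (min_width=10, slack=4)
Total lines: 13

Answer: 13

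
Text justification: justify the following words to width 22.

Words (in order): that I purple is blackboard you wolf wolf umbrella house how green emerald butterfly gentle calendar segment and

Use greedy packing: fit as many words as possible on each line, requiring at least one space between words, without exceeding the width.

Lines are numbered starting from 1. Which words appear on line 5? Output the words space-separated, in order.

Line 1: ['that', 'I', 'purple', 'is'] (min_width=16, slack=6)
Line 2: ['blackboard', 'you', 'wolf'] (min_width=19, slack=3)
Line 3: ['wolf', 'umbrella', 'house'] (min_width=19, slack=3)
Line 4: ['how', 'green', 'emerald'] (min_width=17, slack=5)
Line 5: ['butterfly', 'gentle'] (min_width=16, slack=6)
Line 6: ['calendar', 'segment', 'and'] (min_width=20, slack=2)

Answer: butterfly gentle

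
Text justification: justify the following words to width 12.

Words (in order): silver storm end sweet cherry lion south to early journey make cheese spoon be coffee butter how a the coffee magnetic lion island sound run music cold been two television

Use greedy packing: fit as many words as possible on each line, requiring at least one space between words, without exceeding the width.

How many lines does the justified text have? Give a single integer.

Line 1: ['silver', 'storm'] (min_width=12, slack=0)
Line 2: ['end', 'sweet'] (min_width=9, slack=3)
Line 3: ['cherry', 'lion'] (min_width=11, slack=1)
Line 4: ['south', 'to'] (min_width=8, slack=4)
Line 5: ['early'] (min_width=5, slack=7)
Line 6: ['journey', 'make'] (min_width=12, slack=0)
Line 7: ['cheese', 'spoon'] (min_width=12, slack=0)
Line 8: ['be', 'coffee'] (min_width=9, slack=3)
Line 9: ['butter', 'how', 'a'] (min_width=12, slack=0)
Line 10: ['the', 'coffee'] (min_width=10, slack=2)
Line 11: ['magnetic'] (min_width=8, slack=4)
Line 12: ['lion', 'island'] (min_width=11, slack=1)
Line 13: ['sound', 'run'] (min_width=9, slack=3)
Line 14: ['music', 'cold'] (min_width=10, slack=2)
Line 15: ['been', 'two'] (min_width=8, slack=4)
Line 16: ['television'] (min_width=10, slack=2)
Total lines: 16

Answer: 16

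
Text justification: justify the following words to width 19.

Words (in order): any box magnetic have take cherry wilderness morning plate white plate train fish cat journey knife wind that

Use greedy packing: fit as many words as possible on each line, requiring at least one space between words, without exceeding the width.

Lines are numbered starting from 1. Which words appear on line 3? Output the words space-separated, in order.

Line 1: ['any', 'box', 'magnetic'] (min_width=16, slack=3)
Line 2: ['have', 'take', 'cherry'] (min_width=16, slack=3)
Line 3: ['wilderness', 'morning'] (min_width=18, slack=1)
Line 4: ['plate', 'white', 'plate'] (min_width=17, slack=2)
Line 5: ['train', 'fish', 'cat'] (min_width=14, slack=5)
Line 6: ['journey', 'knife', 'wind'] (min_width=18, slack=1)
Line 7: ['that'] (min_width=4, slack=15)

Answer: wilderness morning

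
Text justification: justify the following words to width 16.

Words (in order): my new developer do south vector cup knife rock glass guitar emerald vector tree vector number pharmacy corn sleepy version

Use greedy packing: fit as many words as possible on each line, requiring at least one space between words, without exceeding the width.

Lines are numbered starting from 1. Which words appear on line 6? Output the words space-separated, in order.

Answer: tree vector

Derivation:
Line 1: ['my', 'new', 'developer'] (min_width=16, slack=0)
Line 2: ['do', 'south', 'vector'] (min_width=15, slack=1)
Line 3: ['cup', 'knife', 'rock'] (min_width=14, slack=2)
Line 4: ['glass', 'guitar'] (min_width=12, slack=4)
Line 5: ['emerald', 'vector'] (min_width=14, slack=2)
Line 6: ['tree', 'vector'] (min_width=11, slack=5)
Line 7: ['number', 'pharmacy'] (min_width=15, slack=1)
Line 8: ['corn', 'sleepy'] (min_width=11, slack=5)
Line 9: ['version'] (min_width=7, slack=9)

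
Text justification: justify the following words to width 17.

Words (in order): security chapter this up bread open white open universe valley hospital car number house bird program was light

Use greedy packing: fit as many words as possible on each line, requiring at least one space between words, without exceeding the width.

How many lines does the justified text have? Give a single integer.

Line 1: ['security', 'chapter'] (min_width=16, slack=1)
Line 2: ['this', 'up', 'bread'] (min_width=13, slack=4)
Line 3: ['open', 'white', 'open'] (min_width=15, slack=2)
Line 4: ['universe', 'valley'] (min_width=15, slack=2)
Line 5: ['hospital', 'car'] (min_width=12, slack=5)
Line 6: ['number', 'house', 'bird'] (min_width=17, slack=0)
Line 7: ['program', 'was', 'light'] (min_width=17, slack=0)
Total lines: 7

Answer: 7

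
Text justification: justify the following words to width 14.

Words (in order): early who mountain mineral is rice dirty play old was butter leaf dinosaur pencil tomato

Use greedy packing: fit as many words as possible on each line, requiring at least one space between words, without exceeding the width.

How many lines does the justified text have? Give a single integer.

Line 1: ['early', 'who'] (min_width=9, slack=5)
Line 2: ['mountain'] (min_width=8, slack=6)
Line 3: ['mineral', 'is'] (min_width=10, slack=4)
Line 4: ['rice', 'dirty'] (min_width=10, slack=4)
Line 5: ['play', 'old', 'was'] (min_width=12, slack=2)
Line 6: ['butter', 'leaf'] (min_width=11, slack=3)
Line 7: ['dinosaur'] (min_width=8, slack=6)
Line 8: ['pencil', 'tomato'] (min_width=13, slack=1)
Total lines: 8

Answer: 8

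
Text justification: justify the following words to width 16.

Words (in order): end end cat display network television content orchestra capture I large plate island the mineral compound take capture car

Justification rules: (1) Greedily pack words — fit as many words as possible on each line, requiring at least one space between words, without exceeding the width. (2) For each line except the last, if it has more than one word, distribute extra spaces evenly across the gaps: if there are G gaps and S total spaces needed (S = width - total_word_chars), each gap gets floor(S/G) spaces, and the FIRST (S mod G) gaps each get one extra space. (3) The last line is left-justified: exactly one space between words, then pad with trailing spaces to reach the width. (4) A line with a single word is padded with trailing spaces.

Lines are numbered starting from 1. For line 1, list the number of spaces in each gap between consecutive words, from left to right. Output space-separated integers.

Line 1: ['end', 'end', 'cat'] (min_width=11, slack=5)
Line 2: ['display', 'network'] (min_width=15, slack=1)
Line 3: ['television'] (min_width=10, slack=6)
Line 4: ['content'] (min_width=7, slack=9)
Line 5: ['orchestra'] (min_width=9, slack=7)
Line 6: ['capture', 'I', 'large'] (min_width=15, slack=1)
Line 7: ['plate', 'island', 'the'] (min_width=16, slack=0)
Line 8: ['mineral', 'compound'] (min_width=16, slack=0)
Line 9: ['take', 'capture', 'car'] (min_width=16, slack=0)

Answer: 4 3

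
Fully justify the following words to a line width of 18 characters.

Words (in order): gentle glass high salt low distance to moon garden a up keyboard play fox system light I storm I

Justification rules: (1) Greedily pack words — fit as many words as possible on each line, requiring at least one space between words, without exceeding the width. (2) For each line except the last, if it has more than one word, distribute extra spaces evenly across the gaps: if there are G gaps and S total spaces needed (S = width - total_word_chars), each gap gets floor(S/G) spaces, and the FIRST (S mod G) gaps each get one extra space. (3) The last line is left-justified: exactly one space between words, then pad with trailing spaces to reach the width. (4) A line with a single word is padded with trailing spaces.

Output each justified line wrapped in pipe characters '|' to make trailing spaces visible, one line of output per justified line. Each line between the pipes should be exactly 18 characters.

Line 1: ['gentle', 'glass', 'high'] (min_width=17, slack=1)
Line 2: ['salt', 'low', 'distance'] (min_width=17, slack=1)
Line 3: ['to', 'moon', 'garden', 'a'] (min_width=16, slack=2)
Line 4: ['up', 'keyboard', 'play'] (min_width=16, slack=2)
Line 5: ['fox', 'system', 'light', 'I'] (min_width=18, slack=0)
Line 6: ['storm', 'I'] (min_width=7, slack=11)

Answer: |gentle  glass high|
|salt  low distance|
|to  moon  garden a|
|up  keyboard  play|
|fox system light I|
|storm I           |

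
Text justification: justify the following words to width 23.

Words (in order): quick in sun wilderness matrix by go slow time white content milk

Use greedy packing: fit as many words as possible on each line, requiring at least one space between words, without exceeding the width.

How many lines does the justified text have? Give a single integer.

Line 1: ['quick', 'in', 'sun', 'wilderness'] (min_width=23, slack=0)
Line 2: ['matrix', 'by', 'go', 'slow', 'time'] (min_width=22, slack=1)
Line 3: ['white', 'content', 'milk'] (min_width=18, slack=5)
Total lines: 3

Answer: 3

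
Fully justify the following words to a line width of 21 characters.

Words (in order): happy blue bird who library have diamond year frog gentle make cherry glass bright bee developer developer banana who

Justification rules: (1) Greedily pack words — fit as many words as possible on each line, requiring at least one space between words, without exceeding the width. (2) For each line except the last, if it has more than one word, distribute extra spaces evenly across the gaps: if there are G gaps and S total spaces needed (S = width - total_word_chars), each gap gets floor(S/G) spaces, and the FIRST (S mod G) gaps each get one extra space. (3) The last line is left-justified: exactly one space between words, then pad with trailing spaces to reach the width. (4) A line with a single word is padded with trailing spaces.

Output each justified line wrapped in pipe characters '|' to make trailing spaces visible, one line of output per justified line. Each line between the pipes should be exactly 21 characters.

Line 1: ['happy', 'blue', 'bird', 'who'] (min_width=19, slack=2)
Line 2: ['library', 'have', 'diamond'] (min_width=20, slack=1)
Line 3: ['year', 'frog', 'gentle', 'make'] (min_width=21, slack=0)
Line 4: ['cherry', 'glass', 'bright'] (min_width=19, slack=2)
Line 5: ['bee', 'developer'] (min_width=13, slack=8)
Line 6: ['developer', 'banana', 'who'] (min_width=20, slack=1)

Answer: |happy  blue  bird who|
|library  have diamond|
|year frog gentle make|
|cherry  glass  bright|
|bee         developer|
|developer banana who |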